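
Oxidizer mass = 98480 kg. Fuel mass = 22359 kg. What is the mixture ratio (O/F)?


MR = 98480 / 22359 = 4.4

4.4


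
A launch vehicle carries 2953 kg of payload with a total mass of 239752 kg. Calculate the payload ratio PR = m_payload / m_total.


PR = 2953 / 239752 = 0.0123

0.0123


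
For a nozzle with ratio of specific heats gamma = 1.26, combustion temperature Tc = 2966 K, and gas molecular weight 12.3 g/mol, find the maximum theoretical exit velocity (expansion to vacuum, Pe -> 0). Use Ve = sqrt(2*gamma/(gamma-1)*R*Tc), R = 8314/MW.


R = 8314 / 12.3 = 675.93 J/(kg.K)
Ve = sqrt(2 * 1.26 / (1.26 - 1) * 675.93 * 2966) = 4408 m/s

4408 m/s


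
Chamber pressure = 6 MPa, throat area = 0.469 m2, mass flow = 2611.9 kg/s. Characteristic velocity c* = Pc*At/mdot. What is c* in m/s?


c* = 6e6 * 0.469 / 2611.9 = 1077 m/s

1077 m/s


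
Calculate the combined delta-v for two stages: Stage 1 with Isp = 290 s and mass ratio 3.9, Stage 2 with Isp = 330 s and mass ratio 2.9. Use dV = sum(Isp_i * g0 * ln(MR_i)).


dV1 = 290 * 9.81 * ln(3.9) = 3871.8 m/s
dV2 = 330 * 9.81 * ln(2.9) = 3446.8 m/s
Total dV = 3871.8 + 3446.8 = 7318.6 m/s ~ 7319 m/s

7319 m/s


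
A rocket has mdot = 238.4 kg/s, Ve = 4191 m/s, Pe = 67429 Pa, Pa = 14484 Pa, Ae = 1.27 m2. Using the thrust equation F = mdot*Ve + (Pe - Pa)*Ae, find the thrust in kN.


F = 238.4 * 4191 + (67429 - 14484) * 1.27 = 1.0664e+06 N = 1066.4 kN

1066.4 kN


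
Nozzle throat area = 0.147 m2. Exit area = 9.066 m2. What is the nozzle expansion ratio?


AR = 9.066 / 0.147 = 61.7

61.7


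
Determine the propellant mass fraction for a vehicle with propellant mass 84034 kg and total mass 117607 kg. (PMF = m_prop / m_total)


PMF = 84034 / 117607 = 0.715

0.715


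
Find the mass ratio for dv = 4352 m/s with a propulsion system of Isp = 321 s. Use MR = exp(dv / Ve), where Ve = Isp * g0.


Ve = 321 * 9.81 = 3149.01 m/s
MR = exp(4352 / 3149.01) = 3.983

3.983


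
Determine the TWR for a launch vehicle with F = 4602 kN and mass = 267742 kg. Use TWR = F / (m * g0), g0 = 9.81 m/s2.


TWR = 4602000 / (267742 * 9.81) = 1.75

1.75


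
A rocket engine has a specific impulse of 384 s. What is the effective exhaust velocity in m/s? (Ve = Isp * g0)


Ve = Isp * g0 = 384 * 9.81 = 3767.0 m/s

3767.0 m/s


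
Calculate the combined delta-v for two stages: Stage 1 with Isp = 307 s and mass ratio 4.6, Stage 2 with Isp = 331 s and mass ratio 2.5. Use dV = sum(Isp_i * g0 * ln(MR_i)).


dV1 = 307 * 9.81 * ln(4.6) = 4596.0 m/s
dV2 = 331 * 9.81 * ln(2.5) = 2975.3 m/s
Total dV = 4596.0 + 2975.3 = 7571.3 m/s ~ 7571 m/s

7571 m/s


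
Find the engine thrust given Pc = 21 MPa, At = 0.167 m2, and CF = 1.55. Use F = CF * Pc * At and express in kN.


F = 1.55 * 21e6 * 0.167 = 5.4359e+06 N = 5435.9 kN

5435.9 kN


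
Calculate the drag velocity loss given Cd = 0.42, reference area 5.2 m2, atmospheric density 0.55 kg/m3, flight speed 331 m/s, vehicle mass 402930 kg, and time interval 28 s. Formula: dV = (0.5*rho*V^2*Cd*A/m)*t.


D = 0.5 * 0.55 * 331^2 * 0.42 * 5.2 = 65802.34 N
a = 65802.34 / 402930 = 0.1633 m/s2
dV = 0.1633 * 28 = 4.6 m/s

4.6 m/s


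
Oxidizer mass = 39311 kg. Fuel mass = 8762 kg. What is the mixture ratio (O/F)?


MR = 39311 / 8762 = 4.49

4.49


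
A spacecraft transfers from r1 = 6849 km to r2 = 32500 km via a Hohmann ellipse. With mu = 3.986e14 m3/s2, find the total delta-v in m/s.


V1 = sqrt(mu/r1) = 7628.78 m/s
dV1 = V1*(sqrt(2*r2/(r1+r2)) - 1) = 2176.16 m/s
V2 = sqrt(mu/r2) = 3502.09 m/s
dV2 = V2*(1 - sqrt(2*r1/(r1+r2))) = 1435.81 m/s
Total dV = 3612 m/s

3612 m/s


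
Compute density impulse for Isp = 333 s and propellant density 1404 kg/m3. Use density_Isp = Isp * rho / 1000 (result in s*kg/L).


rho*Isp = 333 * 1404 / 1000 = 468 s*kg/L

468 s*kg/L


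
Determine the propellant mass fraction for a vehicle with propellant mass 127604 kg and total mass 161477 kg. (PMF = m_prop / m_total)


PMF = 127604 / 161477 = 0.79

0.79


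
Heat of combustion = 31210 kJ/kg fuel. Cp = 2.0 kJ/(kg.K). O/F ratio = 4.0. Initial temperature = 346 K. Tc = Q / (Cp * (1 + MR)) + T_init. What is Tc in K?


Tc = 31210 / (2.0 * (1 + 4.0)) + 346 = 3467 K

3467 K


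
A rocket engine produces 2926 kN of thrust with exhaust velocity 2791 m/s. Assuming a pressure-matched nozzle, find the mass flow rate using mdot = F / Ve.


mdot = F / Ve = 2926000 / 2791 = 1048.4 kg/s

1048.4 kg/s


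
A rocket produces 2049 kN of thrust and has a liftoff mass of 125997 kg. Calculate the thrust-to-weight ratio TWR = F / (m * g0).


TWR = 2049000 / (125997 * 9.81) = 1.66

1.66


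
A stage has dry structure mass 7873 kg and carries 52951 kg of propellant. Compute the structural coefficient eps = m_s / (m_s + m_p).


eps = 7873 / (7873 + 52951) = 0.1294

0.1294


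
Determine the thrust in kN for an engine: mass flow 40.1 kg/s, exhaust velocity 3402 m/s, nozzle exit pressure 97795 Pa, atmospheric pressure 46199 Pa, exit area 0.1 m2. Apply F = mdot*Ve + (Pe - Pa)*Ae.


F = 40.1 * 3402 + (97795 - 46199) * 0.1 = 141580.0 N = 141.6 kN

141.6 kN


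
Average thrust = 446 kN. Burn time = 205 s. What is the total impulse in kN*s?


It = 446 * 205 = 91430 kN*s

91430 kN*s


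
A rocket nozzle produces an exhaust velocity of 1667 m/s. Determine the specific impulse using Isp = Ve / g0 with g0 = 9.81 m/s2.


Isp = Ve / g0 = 1667 / 9.81 = 169.9 s

169.9 s


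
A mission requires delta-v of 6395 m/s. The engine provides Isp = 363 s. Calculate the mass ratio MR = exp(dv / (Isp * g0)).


Ve = 363 * 9.81 = 3561.03 m/s
MR = exp(6395 / 3561.03) = 6.024

6.024


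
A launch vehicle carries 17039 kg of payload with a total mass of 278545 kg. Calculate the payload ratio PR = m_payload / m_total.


PR = 17039 / 278545 = 0.0612

0.0612


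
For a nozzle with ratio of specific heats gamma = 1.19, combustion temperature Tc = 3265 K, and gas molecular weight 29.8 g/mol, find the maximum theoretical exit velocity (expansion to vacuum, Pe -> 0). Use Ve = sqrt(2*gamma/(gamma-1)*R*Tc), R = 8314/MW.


R = 8314 / 29.8 = 278.99 J/(kg.K)
Ve = sqrt(2 * 1.19 / (1.19 - 1) * 278.99 * 3265) = 3378 m/s

3378 m/s


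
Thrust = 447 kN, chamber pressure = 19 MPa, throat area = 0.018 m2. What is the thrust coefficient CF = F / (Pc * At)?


CF = 447000 / (19e6 * 0.018) = 1.31

1.31


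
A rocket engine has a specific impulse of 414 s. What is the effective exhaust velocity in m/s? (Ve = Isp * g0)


Ve = Isp * g0 = 414 * 9.81 = 4061.3 m/s

4061.3 m/s


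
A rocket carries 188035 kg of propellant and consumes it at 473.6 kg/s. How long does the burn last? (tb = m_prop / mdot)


tb = 188035 / 473.6 = 397.0 s

397.0 s


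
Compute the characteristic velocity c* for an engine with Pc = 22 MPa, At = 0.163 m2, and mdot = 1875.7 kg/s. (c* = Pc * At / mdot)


c* = 22e6 * 0.163 / 1875.7 = 1912 m/s

1912 m/s


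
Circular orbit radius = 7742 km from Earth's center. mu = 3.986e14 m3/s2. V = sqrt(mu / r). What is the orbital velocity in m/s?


V = sqrt(3.986e14 / 7742000) = 7175 m/s

7175 m/s


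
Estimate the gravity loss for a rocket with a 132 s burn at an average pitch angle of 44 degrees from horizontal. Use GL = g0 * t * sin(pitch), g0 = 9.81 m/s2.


GL = 9.81 * 132 * sin(44 deg) = 900 m/s

900 m/s


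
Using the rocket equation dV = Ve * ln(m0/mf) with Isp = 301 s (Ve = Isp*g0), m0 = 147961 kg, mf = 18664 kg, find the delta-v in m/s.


Ve = 301 * 9.81 = 2952.81 m/s
dV = 2952.81 * ln(147961/18664) = 6113 m/s

6113 m/s


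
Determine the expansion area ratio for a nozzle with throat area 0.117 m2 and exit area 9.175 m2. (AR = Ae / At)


AR = 9.175 / 0.117 = 78.4

78.4


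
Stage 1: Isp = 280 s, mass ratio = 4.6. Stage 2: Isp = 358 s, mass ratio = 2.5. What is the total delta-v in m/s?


dV1 = 280 * 9.81 * ln(4.6) = 4191.8 m/s
dV2 = 358 * 9.81 * ln(2.5) = 3218.0 m/s
Total dV = 4191.8 + 3218.0 = 7409.8 m/s ~ 7410 m/s

7410 m/s


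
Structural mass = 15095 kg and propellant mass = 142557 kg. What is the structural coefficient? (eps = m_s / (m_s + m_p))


eps = 15095 / (15095 + 142557) = 0.0957

0.0957


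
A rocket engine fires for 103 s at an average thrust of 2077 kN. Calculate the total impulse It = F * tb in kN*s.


It = 2077 * 103 = 213931 kN*s

213931 kN*s


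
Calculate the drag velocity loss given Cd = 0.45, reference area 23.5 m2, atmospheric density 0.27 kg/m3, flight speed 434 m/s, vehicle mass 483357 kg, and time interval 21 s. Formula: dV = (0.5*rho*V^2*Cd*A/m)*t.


D = 0.5 * 0.27 * 434^2 * 0.45 * 23.5 = 268901.73 N
a = 268901.73 / 483357 = 0.5563 m/s2
dV = 0.5563 * 21 = 11.7 m/s

11.7 m/s


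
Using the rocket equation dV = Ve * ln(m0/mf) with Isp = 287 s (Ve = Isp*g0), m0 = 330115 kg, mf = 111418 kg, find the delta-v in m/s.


Ve = 287 * 9.81 = 2815.47 m/s
dV = 2815.47 * ln(330115/111418) = 3058 m/s

3058 m/s


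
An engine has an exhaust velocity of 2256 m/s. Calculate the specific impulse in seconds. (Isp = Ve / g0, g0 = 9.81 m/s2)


Isp = Ve / g0 = 2256 / 9.81 = 230.0 s

230.0 s


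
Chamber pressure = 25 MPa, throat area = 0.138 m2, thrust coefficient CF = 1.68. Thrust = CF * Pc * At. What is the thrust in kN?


F = 1.68 * 25e6 * 0.138 = 5.7960e+06 N = 5796.0 kN

5796.0 kN


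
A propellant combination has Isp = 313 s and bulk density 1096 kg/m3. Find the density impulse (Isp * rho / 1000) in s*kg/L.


rho*Isp = 313 * 1096 / 1000 = 343 s*kg/L

343 s*kg/L


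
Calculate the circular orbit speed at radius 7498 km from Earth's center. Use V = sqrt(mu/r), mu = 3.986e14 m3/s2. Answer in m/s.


V = sqrt(3.986e14 / 7498000) = 7291 m/s

7291 m/s


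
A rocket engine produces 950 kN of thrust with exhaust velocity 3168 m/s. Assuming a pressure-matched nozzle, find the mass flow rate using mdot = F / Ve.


mdot = F / Ve = 950000 / 3168 = 299.9 kg/s

299.9 kg/s


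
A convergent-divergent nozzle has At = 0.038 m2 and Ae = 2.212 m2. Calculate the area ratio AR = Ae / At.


AR = 2.212 / 0.038 = 58.2

58.2


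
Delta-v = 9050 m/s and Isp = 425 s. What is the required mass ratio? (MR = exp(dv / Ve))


Ve = 425 * 9.81 = 4169.25 m/s
MR = exp(9050 / 4169.25) = 8.764

8.764


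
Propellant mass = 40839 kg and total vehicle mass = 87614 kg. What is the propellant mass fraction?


PMF = 40839 / 87614 = 0.466

0.466


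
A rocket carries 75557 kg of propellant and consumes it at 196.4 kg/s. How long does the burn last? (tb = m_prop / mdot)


tb = 75557 / 196.4 = 384.7 s

384.7 s


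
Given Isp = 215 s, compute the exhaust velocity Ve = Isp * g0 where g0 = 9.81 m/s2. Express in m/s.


Ve = Isp * g0 = 215 * 9.81 = 2109.2 m/s

2109.2 m/s


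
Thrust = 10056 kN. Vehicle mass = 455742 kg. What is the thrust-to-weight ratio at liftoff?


TWR = 10056000 / (455742 * 9.81) = 2.25

2.25


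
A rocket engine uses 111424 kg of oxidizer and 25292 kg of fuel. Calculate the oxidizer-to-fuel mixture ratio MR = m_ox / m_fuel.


MR = 111424 / 25292 = 4.41

4.41


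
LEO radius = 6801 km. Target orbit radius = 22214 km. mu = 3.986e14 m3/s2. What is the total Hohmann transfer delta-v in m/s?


V1 = sqrt(mu/r1) = 7655.65 m/s
dV1 = V1*(sqrt(2*r2/(r1+r2)) - 1) = 1817.6 m/s
V2 = sqrt(mu/r2) = 4235.99 m/s
dV2 = V2*(1 - sqrt(2*r1/(r1+r2))) = 1335.68 m/s
Total dV = 3153 m/s

3153 m/s


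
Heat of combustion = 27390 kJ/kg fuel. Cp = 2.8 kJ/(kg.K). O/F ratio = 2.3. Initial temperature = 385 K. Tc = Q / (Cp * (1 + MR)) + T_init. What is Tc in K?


Tc = 27390 / (2.8 * (1 + 2.3)) + 385 = 3349 K

3349 K


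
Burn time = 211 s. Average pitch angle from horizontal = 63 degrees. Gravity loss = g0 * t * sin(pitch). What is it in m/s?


GL = 9.81 * 211 * sin(63 deg) = 1844 m/s

1844 m/s


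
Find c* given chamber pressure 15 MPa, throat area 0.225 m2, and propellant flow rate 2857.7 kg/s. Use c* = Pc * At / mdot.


c* = 15e6 * 0.225 / 2857.7 = 1181 m/s

1181 m/s


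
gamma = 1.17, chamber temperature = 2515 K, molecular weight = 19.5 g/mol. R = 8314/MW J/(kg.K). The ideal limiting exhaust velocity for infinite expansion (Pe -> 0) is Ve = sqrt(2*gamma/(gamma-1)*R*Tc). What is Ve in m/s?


R = 8314 / 19.5 = 426.36 J/(kg.K)
Ve = sqrt(2 * 1.17 / (1.17 - 1) * 426.36 * 2515) = 3842 m/s

3842 m/s


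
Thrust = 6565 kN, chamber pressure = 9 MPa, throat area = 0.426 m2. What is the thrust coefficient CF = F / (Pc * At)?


CF = 6565000 / (9e6 * 0.426) = 1.71

1.71


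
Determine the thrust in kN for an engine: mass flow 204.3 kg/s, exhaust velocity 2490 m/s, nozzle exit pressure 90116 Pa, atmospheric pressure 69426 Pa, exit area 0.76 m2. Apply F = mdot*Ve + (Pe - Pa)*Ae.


F = 204.3 * 2490 + (90116 - 69426) * 0.76 = 524431.0 N = 524.4 kN

524.4 kN


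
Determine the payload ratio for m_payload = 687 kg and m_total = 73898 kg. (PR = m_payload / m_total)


PR = 687 / 73898 = 0.0093

0.0093


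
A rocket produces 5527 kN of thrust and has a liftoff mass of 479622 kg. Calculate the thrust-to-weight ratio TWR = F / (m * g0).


TWR = 5527000 / (479622 * 9.81) = 1.17

1.17


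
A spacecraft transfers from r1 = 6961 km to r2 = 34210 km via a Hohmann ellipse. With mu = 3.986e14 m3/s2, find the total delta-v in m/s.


V1 = sqrt(mu/r1) = 7567.16 m/s
dV1 = V1*(sqrt(2*r2/(r1+r2)) - 1) = 2187.87 m/s
V2 = sqrt(mu/r2) = 3413.44 m/s
dV2 = V2*(1 - sqrt(2*r1/(r1+r2))) = 1428.5 m/s
Total dV = 3616 m/s

3616 m/s


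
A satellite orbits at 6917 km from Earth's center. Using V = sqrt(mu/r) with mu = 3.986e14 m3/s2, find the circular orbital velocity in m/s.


V = sqrt(3.986e14 / 6917000) = 7591 m/s

7591 m/s


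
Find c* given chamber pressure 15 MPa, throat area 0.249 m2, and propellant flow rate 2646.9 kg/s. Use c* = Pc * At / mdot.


c* = 15e6 * 0.249 / 2646.9 = 1411 m/s

1411 m/s


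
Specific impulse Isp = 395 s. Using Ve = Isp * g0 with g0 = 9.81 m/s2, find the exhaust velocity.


Ve = Isp * g0 = 395 * 9.81 = 3875.0 m/s

3875.0 m/s


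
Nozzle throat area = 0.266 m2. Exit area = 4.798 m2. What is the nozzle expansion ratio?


AR = 4.798 / 0.266 = 18.0

18.0


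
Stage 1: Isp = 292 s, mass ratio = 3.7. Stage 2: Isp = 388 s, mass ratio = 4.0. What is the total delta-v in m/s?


dV1 = 292 * 9.81 * ln(3.7) = 3747.7 m/s
dV2 = 388 * 9.81 * ln(4.0) = 5276.6 m/s
Total dV = 3747.7 + 5276.6 = 9024.3 m/s ~ 9024 m/s

9024 m/s


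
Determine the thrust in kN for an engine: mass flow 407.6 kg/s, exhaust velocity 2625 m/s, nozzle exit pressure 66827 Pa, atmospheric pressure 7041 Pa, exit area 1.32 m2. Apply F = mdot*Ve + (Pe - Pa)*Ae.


F = 407.6 * 2625 + (66827 - 7041) * 1.32 = 1.1489e+06 N = 1148.9 kN

1148.9 kN


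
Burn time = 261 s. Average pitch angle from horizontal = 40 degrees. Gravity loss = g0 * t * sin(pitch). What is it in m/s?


GL = 9.81 * 261 * sin(40 deg) = 1646 m/s

1646 m/s


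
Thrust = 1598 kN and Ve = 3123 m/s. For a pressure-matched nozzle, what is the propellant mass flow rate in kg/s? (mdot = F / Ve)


mdot = F / Ve = 1598000 / 3123 = 511.7 kg/s

511.7 kg/s


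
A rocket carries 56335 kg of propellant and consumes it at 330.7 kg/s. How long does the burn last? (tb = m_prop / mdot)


tb = 56335 / 330.7 = 170.4 s

170.4 s


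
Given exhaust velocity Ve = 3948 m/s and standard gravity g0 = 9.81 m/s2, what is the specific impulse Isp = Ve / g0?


Isp = Ve / g0 = 3948 / 9.81 = 402.4 s

402.4 s


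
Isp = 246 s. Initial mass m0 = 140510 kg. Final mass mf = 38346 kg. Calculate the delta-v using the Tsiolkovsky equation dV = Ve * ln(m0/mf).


Ve = 246 * 9.81 = 2413.26 m/s
dV = 2413.26 * ln(140510/38346) = 3134 m/s

3134 m/s


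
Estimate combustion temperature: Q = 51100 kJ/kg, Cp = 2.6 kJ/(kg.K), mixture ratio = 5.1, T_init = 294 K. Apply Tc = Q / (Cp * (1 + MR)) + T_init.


Tc = 51100 / (2.6 * (1 + 5.1)) + 294 = 3516 K

3516 K


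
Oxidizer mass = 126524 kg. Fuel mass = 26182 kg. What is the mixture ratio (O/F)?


MR = 126524 / 26182 = 4.83

4.83


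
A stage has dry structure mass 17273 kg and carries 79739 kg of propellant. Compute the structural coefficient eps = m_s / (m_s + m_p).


eps = 17273 / (17273 + 79739) = 0.1781

0.1781


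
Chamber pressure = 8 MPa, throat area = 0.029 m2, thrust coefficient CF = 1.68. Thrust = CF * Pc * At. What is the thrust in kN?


F = 1.68 * 8e6 * 0.029 = 389760.0 N = 389.8 kN

389.8 kN


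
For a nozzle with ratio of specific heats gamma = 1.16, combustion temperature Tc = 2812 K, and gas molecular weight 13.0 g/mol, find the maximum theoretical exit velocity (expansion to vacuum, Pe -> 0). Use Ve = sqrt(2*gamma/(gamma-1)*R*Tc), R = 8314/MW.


R = 8314 / 13.0 = 639.54 J/(kg.K)
Ve = sqrt(2 * 1.16 / (1.16 - 1) * 639.54 * 2812) = 5107 m/s

5107 m/s


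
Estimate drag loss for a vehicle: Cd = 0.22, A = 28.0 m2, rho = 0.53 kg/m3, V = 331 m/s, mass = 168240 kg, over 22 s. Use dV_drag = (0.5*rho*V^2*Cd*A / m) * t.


D = 0.5 * 0.53 * 331^2 * 0.22 * 28.0 = 178847.38 N
a = 178847.38 / 168240 = 1.063 m/s2
dV = 1.063 * 22 = 23.4 m/s

23.4 m/s


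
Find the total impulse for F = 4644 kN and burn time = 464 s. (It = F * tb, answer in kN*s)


It = 4644 * 464 = 2154816 kN*s

2154816 kN*s


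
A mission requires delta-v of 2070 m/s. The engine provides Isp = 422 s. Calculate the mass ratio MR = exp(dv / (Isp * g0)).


Ve = 422 * 9.81 = 4139.82 m/s
MR = exp(2070 / 4139.82) = 1.649

1.649


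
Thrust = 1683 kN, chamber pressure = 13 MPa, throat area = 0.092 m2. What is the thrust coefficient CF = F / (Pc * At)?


CF = 1683000 / (13e6 * 0.092) = 1.41

1.41


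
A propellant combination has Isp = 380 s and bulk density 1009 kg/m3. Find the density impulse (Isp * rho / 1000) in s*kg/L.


rho*Isp = 380 * 1009 / 1000 = 383 s*kg/L

383 s*kg/L


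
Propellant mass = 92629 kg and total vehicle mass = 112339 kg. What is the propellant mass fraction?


PMF = 92629 / 112339 = 0.825

0.825


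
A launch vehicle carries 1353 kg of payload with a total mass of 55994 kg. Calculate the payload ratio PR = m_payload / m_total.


PR = 1353 / 55994 = 0.0242

0.0242


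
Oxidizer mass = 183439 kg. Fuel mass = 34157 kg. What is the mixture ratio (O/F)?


MR = 183439 / 34157 = 5.37

5.37


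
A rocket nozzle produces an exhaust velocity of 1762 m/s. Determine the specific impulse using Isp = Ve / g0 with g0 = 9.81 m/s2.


Isp = Ve / g0 = 1762 / 9.81 = 179.6 s

179.6 s


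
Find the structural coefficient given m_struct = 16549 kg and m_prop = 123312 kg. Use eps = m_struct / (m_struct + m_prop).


eps = 16549 / (16549 + 123312) = 0.1183

0.1183


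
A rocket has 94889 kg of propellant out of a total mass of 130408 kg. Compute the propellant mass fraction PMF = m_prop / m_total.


PMF = 94889 / 130408 = 0.728

0.728


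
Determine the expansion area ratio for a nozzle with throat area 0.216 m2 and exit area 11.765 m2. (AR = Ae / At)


AR = 11.765 / 0.216 = 54.5

54.5


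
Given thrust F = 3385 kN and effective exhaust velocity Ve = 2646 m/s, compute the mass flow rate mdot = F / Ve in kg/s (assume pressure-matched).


mdot = F / Ve = 3385000 / 2646 = 1279.3 kg/s

1279.3 kg/s


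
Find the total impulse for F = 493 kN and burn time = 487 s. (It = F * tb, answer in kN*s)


It = 493 * 487 = 240091 kN*s

240091 kN*s


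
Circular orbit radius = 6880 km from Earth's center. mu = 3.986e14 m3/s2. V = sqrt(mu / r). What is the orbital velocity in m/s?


V = sqrt(3.986e14 / 6880000) = 7612 m/s

7612 m/s


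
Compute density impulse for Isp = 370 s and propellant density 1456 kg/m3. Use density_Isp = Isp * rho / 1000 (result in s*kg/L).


rho*Isp = 370 * 1456 / 1000 = 539 s*kg/L

539 s*kg/L


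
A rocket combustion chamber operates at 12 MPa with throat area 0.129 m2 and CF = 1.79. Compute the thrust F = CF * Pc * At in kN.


F = 1.79 * 12e6 * 0.129 = 2.7709e+06 N = 2770.9 kN

2770.9 kN


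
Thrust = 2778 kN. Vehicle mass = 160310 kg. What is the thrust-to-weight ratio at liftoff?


TWR = 2778000 / (160310 * 9.81) = 1.77

1.77


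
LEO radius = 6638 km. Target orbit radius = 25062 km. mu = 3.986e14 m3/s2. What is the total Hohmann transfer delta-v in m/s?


V1 = sqrt(mu/r1) = 7749.08 m/s
dV1 = V1*(sqrt(2*r2/(r1+r2)) - 1) = 1995.06 m/s
V2 = sqrt(mu/r2) = 3988.05 m/s
dV2 = V2*(1 - sqrt(2*r1/(r1+r2))) = 1407.19 m/s
Total dV = 3402 m/s

3402 m/s


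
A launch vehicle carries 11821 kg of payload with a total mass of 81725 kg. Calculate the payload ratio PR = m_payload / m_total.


PR = 11821 / 81725 = 0.1446

0.1446


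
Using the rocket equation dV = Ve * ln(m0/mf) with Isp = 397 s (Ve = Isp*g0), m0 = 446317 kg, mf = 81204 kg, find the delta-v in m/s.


Ve = 397 * 9.81 = 3894.57 m/s
dV = 3894.57 * ln(446317/81204) = 6637 m/s

6637 m/s


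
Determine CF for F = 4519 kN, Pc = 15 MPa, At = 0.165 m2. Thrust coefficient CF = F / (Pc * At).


CF = 4519000 / (15e6 * 0.165) = 1.83

1.83


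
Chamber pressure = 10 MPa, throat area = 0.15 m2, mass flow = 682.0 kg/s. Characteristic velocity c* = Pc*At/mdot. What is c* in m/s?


c* = 10e6 * 0.15 / 682.0 = 2199 m/s

2199 m/s


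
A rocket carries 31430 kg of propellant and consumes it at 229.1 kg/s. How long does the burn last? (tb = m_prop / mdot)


tb = 31430 / 229.1 = 137.2 s

137.2 s


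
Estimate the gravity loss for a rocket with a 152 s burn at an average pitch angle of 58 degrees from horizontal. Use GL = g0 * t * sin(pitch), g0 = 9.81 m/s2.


GL = 9.81 * 152 * sin(58 deg) = 1265 m/s

1265 m/s


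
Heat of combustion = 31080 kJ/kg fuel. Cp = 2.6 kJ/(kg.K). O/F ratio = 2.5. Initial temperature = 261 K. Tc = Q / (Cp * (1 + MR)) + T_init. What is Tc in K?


Tc = 31080 / (2.6 * (1 + 2.5)) + 261 = 3676 K

3676 K


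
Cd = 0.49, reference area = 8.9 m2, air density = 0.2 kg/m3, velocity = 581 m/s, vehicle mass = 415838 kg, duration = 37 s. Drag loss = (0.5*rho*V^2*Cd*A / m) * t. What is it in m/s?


D = 0.5 * 0.2 * 581^2 * 0.49 * 8.9 = 147210.35 N
a = 147210.35 / 415838 = 0.354 m/s2
dV = 0.354 * 37 = 13.1 m/s

13.1 m/s


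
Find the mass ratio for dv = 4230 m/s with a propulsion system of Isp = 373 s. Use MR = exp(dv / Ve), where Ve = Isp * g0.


Ve = 373 * 9.81 = 3659.13 m/s
MR = exp(4230 / 3659.13) = 3.177

3.177


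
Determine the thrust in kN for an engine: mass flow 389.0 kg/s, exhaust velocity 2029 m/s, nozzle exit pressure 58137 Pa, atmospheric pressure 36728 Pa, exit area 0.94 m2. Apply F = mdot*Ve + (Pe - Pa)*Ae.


F = 389.0 * 2029 + (58137 - 36728) * 0.94 = 809405.0 N = 809.4 kN

809.4 kN


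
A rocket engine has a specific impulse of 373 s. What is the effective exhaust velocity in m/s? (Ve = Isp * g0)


Ve = Isp * g0 = 373 * 9.81 = 3659.1 m/s

3659.1 m/s


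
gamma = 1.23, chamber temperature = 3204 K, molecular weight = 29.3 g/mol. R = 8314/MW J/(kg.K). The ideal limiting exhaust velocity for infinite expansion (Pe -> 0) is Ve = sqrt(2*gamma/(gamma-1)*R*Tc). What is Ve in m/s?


R = 8314 / 29.3 = 283.75 J/(kg.K)
Ve = sqrt(2 * 1.23 / (1.23 - 1) * 283.75 * 3204) = 3118 m/s

3118 m/s


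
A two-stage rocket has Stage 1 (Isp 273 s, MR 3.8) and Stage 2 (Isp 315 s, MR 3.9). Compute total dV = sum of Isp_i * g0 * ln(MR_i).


dV1 = 273 * 9.81 * ln(3.8) = 3575.3 m/s
dV2 = 315 * 9.81 * ln(3.9) = 4205.6 m/s
Total dV = 3575.3 + 4205.6 = 7780.9 m/s ~ 7781 m/s

7781 m/s


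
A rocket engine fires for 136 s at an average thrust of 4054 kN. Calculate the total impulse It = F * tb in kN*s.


It = 4054 * 136 = 551344 kN*s

551344 kN*s


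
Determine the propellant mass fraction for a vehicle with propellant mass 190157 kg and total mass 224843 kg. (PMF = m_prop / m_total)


PMF = 190157 / 224843 = 0.846

0.846


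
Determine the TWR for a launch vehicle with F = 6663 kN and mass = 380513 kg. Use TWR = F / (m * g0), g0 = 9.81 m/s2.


TWR = 6663000 / (380513 * 9.81) = 1.78

1.78


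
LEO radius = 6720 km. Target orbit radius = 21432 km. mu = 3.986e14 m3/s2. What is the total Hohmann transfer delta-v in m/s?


V1 = sqrt(mu/r1) = 7701.65 m/s
dV1 = V1*(sqrt(2*r2/(r1+r2)) - 1) = 1801.67 m/s
V2 = sqrt(mu/r2) = 4312.58 m/s
dV2 = V2*(1 - sqrt(2*r1/(r1+r2))) = 1332.81 m/s
Total dV = 3134 m/s

3134 m/s


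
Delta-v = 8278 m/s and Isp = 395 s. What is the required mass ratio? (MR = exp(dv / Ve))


Ve = 395 * 9.81 = 3874.95 m/s
MR = exp(8278 / 3874.95) = 8.468

8.468


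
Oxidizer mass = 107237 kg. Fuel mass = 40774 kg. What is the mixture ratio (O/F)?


MR = 107237 / 40774 = 2.63

2.63


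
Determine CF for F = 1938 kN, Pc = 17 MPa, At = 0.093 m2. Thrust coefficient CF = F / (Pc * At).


CF = 1938000 / (17e6 * 0.093) = 1.23

1.23


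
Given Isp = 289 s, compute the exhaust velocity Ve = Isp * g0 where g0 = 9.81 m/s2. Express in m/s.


Ve = Isp * g0 = 289 * 9.81 = 2835.1 m/s

2835.1 m/s


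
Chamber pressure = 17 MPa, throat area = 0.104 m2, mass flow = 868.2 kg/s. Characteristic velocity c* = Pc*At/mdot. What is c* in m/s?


c* = 17e6 * 0.104 / 868.2 = 2036 m/s

2036 m/s


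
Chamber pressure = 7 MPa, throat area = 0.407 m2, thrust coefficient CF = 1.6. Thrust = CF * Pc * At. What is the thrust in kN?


F = 1.6 * 7e6 * 0.407 = 4.5584e+06 N = 4558.4 kN

4558.4 kN


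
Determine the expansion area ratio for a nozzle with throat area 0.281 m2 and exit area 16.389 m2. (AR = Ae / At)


AR = 16.389 / 0.281 = 58.3

58.3


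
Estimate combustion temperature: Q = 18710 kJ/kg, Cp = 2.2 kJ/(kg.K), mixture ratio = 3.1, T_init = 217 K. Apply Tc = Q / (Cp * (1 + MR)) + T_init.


Tc = 18710 / (2.2 * (1 + 3.1)) + 217 = 2291 K

2291 K


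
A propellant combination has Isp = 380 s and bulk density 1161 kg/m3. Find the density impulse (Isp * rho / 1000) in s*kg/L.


rho*Isp = 380 * 1161 / 1000 = 441 s*kg/L

441 s*kg/L


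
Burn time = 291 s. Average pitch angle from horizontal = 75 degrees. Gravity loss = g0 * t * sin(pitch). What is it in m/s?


GL = 9.81 * 291 * sin(75 deg) = 2757 m/s

2757 m/s


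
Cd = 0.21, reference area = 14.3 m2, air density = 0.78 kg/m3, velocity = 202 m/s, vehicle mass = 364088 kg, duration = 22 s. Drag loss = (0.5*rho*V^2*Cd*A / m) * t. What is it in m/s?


D = 0.5 * 0.78 * 202^2 * 0.21 * 14.3 = 47788.42 N
a = 47788.42 / 364088 = 0.1313 m/s2
dV = 0.1313 * 22 = 2.9 m/s

2.9 m/s


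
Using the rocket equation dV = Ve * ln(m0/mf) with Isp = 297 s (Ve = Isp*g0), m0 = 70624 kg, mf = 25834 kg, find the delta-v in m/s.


Ve = 297 * 9.81 = 2913.57 m/s
dV = 2913.57 * ln(70624/25834) = 2930 m/s

2930 m/s


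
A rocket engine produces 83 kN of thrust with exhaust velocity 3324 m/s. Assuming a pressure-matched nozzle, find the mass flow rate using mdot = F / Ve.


mdot = F / Ve = 83000 / 3324 = 25.0 kg/s

25.0 kg/s


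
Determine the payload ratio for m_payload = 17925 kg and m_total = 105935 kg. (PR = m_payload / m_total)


PR = 17925 / 105935 = 0.1692

0.1692


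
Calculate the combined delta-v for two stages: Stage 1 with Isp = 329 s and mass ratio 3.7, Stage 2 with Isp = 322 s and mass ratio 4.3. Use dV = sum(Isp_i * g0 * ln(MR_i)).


dV1 = 329 * 9.81 * ln(3.7) = 4222.6 m/s
dV2 = 322 * 9.81 * ln(4.3) = 4607.5 m/s
Total dV = 4222.6 + 4607.5 = 8830.1 m/s ~ 8830 m/s

8830 m/s


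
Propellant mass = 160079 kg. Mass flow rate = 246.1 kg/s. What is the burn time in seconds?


tb = 160079 / 246.1 = 650.5 s

650.5 s


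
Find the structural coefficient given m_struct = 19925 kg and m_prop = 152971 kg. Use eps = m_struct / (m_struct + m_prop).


eps = 19925 / (19925 + 152971) = 0.1152

0.1152


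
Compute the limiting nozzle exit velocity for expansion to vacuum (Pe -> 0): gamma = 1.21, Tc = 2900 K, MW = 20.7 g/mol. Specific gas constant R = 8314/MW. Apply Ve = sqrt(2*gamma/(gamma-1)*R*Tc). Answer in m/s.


R = 8314 / 20.7 = 401.64 J/(kg.K)
Ve = sqrt(2 * 1.21 / (1.21 - 1) * 401.64 * 2900) = 3664 m/s

3664 m/s


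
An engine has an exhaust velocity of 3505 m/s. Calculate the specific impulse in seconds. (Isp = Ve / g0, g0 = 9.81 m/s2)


Isp = Ve / g0 = 3505 / 9.81 = 357.3 s

357.3 s


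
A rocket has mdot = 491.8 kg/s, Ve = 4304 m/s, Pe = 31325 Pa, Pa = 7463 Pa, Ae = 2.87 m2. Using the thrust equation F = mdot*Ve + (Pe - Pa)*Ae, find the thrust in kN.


F = 491.8 * 4304 + (31325 - 7463) * 2.87 = 2.1852e+06 N = 2185.2 kN

2185.2 kN


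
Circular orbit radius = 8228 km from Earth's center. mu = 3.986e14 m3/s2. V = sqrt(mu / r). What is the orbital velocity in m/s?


V = sqrt(3.986e14 / 8228000) = 6960 m/s

6960 m/s


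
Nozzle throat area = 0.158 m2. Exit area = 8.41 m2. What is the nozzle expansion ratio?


AR = 8.41 / 0.158 = 53.2

53.2


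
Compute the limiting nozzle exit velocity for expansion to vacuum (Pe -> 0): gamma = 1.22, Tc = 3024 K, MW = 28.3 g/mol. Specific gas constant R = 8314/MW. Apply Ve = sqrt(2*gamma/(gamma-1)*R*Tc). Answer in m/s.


R = 8314 / 28.3 = 293.78 J/(kg.K)
Ve = sqrt(2 * 1.22 / (1.22 - 1) * 293.78 * 3024) = 3139 m/s

3139 m/s


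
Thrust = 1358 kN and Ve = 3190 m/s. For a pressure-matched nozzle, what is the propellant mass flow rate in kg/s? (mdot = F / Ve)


mdot = F / Ve = 1358000 / 3190 = 425.7 kg/s

425.7 kg/s


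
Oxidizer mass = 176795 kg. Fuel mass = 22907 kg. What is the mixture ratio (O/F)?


MR = 176795 / 22907 = 7.72

7.72


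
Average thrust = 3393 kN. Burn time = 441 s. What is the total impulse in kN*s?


It = 3393 * 441 = 1496313 kN*s

1496313 kN*s


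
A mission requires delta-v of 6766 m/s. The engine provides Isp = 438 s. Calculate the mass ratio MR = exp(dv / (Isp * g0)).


Ve = 438 * 9.81 = 4296.78 m/s
MR = exp(6766 / 4296.78) = 4.829

4.829


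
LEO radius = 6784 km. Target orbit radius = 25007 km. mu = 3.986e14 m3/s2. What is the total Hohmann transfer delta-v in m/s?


V1 = sqrt(mu/r1) = 7665.24 m/s
dV1 = V1*(sqrt(2*r2/(r1+r2)) - 1) = 1949.1 m/s
V2 = sqrt(mu/r2) = 3992.43 m/s
dV2 = V2*(1 - sqrt(2*r1/(r1+r2))) = 1384.22 m/s
Total dV = 3333 m/s

3333 m/s


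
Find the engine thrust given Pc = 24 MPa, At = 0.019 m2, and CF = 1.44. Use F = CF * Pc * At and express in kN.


F = 1.44 * 24e6 * 0.019 = 656640.0 N = 656.6 kN

656.6 kN


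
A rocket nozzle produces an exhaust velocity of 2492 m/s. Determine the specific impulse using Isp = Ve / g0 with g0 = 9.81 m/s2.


Isp = Ve / g0 = 2492 / 9.81 = 254.0 s

254.0 s


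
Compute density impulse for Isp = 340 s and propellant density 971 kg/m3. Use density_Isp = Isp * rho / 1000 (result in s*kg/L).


rho*Isp = 340 * 971 / 1000 = 330 s*kg/L

330 s*kg/L


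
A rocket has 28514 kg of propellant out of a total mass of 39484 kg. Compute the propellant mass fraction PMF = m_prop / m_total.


PMF = 28514 / 39484 = 0.722

0.722


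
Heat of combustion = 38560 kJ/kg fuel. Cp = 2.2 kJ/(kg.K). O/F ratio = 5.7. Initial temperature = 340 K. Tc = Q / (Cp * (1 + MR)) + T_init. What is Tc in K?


Tc = 38560 / (2.2 * (1 + 5.7)) + 340 = 2956 K

2956 K


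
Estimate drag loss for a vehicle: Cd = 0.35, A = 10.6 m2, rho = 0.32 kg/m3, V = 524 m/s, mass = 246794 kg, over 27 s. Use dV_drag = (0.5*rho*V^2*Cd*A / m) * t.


D = 0.5 * 0.32 * 524^2 * 0.35 * 10.6 = 162988.31 N
a = 162988.31 / 246794 = 0.6604 m/s2
dV = 0.6604 * 27 = 17.8 m/s

17.8 m/s


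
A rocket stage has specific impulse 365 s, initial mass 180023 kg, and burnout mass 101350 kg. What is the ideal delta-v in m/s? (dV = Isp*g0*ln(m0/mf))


Ve = 365 * 9.81 = 3580.65 m/s
dV = 3580.65 * ln(180023/101350) = 2057 m/s

2057 m/s


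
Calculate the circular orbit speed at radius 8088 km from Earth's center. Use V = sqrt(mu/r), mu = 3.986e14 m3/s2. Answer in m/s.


V = sqrt(3.986e14 / 8088000) = 7020 m/s

7020 m/s


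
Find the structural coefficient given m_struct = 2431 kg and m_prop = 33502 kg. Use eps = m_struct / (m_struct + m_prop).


eps = 2431 / (2431 + 33502) = 0.0677

0.0677


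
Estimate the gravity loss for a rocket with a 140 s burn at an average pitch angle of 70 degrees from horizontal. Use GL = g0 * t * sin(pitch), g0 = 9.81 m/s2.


GL = 9.81 * 140 * sin(70 deg) = 1291 m/s

1291 m/s


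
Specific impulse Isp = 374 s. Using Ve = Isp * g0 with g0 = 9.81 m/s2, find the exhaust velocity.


Ve = Isp * g0 = 374 * 9.81 = 3668.9 m/s

3668.9 m/s


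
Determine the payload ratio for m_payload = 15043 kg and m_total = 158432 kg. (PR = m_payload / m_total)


PR = 15043 / 158432 = 0.0949

0.0949


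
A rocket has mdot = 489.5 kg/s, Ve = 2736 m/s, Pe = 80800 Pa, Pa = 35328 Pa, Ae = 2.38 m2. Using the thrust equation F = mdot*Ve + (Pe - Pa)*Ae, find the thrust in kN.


F = 489.5 * 2736 + (80800 - 35328) * 2.38 = 1.4475e+06 N = 1447.5 kN

1447.5 kN


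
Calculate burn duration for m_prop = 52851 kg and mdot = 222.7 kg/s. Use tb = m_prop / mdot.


tb = 52851 / 222.7 = 237.3 s

237.3 s


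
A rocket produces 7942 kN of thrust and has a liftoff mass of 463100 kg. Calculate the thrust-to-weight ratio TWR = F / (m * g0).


TWR = 7942000 / (463100 * 9.81) = 1.75

1.75


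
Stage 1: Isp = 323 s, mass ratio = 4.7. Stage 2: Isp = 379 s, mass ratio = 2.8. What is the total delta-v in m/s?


dV1 = 323 * 9.81 * ln(4.7) = 4903.7 m/s
dV2 = 379 * 9.81 * ln(2.8) = 3828.1 m/s
Total dV = 4903.7 + 3828.1 = 8731.8 m/s ~ 8732 m/s

8732 m/s


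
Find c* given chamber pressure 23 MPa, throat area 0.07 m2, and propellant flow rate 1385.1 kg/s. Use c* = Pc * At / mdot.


c* = 23e6 * 0.07 / 1385.1 = 1162 m/s

1162 m/s


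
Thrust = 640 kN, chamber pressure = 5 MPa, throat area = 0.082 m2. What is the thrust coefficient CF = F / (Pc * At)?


CF = 640000 / (5e6 * 0.082) = 1.56

1.56


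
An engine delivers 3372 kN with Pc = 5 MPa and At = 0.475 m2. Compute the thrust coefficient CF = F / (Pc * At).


CF = 3372000 / (5e6 * 0.475) = 1.42

1.42


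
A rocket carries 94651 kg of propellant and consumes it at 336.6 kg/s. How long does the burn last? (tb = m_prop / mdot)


tb = 94651 / 336.6 = 281.2 s

281.2 s


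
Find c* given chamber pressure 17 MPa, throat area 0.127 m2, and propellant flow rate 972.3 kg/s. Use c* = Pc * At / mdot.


c* = 17e6 * 0.127 / 972.3 = 2221 m/s

2221 m/s


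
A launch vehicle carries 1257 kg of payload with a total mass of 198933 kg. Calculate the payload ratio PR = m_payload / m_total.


PR = 1257 / 198933 = 0.0063

0.0063


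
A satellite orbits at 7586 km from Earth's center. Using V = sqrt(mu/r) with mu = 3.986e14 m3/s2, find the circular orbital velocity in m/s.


V = sqrt(3.986e14 / 7586000) = 7249 m/s

7249 m/s


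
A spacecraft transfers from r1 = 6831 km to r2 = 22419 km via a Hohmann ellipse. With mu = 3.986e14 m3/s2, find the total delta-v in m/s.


V1 = sqrt(mu/r1) = 7638.82 m/s
dV1 = V1*(sqrt(2*r2/(r1+r2)) - 1) = 1818.9 m/s
V2 = sqrt(mu/r2) = 4216.58 m/s
dV2 = V2*(1 - sqrt(2*r1/(r1+r2))) = 1334.84 m/s
Total dV = 3154 m/s

3154 m/s


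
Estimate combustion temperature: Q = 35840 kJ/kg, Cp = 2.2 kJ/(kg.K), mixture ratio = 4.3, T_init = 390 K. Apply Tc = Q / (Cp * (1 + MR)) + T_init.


Tc = 35840 / (2.2 * (1 + 4.3)) + 390 = 3464 K

3464 K


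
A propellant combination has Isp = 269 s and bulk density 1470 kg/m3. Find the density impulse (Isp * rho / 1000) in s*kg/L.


rho*Isp = 269 * 1470 / 1000 = 395 s*kg/L

395 s*kg/L


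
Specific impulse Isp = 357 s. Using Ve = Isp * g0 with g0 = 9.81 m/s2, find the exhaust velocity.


Ve = Isp * g0 = 357 * 9.81 = 3502.2 m/s

3502.2 m/s


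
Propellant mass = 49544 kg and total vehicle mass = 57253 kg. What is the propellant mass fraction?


PMF = 49544 / 57253 = 0.865

0.865


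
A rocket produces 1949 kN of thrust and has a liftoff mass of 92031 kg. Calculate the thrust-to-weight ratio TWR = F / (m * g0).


TWR = 1949000 / (92031 * 9.81) = 2.16

2.16


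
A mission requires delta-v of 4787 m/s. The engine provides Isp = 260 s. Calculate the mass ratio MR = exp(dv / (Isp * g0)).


Ve = 260 * 9.81 = 2550.6 m/s
MR = exp(4787 / 2550.6) = 6.533

6.533


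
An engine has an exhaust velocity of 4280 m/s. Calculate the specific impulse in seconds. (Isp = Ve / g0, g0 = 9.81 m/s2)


Isp = Ve / g0 = 4280 / 9.81 = 436.3 s

436.3 s


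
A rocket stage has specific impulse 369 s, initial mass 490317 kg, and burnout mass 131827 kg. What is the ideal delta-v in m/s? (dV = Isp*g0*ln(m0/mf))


Ve = 369 * 9.81 = 3619.89 m/s
dV = 3619.89 * ln(490317/131827) = 4755 m/s

4755 m/s


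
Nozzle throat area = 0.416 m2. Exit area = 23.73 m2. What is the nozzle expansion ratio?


AR = 23.73 / 0.416 = 57.0

57.0


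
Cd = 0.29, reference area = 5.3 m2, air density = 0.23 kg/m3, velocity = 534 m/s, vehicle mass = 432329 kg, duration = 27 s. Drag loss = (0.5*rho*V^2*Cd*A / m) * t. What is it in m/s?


D = 0.5 * 0.23 * 534^2 * 0.29 * 5.3 = 50402.75 N
a = 50402.75 / 432329 = 0.1166 m/s2
dV = 0.1166 * 27 = 3.1 m/s

3.1 m/s


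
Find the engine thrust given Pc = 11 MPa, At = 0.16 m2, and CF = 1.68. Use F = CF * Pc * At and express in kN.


F = 1.68 * 11e6 * 0.16 = 2.9568e+06 N = 2956.8 kN

2956.8 kN


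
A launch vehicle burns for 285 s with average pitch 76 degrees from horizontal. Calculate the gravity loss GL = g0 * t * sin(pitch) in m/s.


GL = 9.81 * 285 * sin(76 deg) = 2713 m/s

2713 m/s


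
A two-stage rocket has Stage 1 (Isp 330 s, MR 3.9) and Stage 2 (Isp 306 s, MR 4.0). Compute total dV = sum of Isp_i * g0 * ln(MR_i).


dV1 = 330 * 9.81 * ln(3.9) = 4405.9 m/s
dV2 = 306 * 9.81 * ln(4.0) = 4161.5 m/s
Total dV = 4405.9 + 4161.5 = 8567.4 m/s ~ 8567 m/s

8567 m/s


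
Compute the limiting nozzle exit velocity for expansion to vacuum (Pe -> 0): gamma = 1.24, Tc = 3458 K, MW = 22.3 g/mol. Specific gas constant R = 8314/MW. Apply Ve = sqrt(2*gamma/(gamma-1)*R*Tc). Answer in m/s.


R = 8314 / 22.3 = 372.83 J/(kg.K)
Ve = sqrt(2 * 1.24 / (1.24 - 1) * 372.83 * 3458) = 3650 m/s

3650 m/s


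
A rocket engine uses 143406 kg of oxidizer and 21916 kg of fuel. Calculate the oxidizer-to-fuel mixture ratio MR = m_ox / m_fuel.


MR = 143406 / 21916 = 6.54

6.54


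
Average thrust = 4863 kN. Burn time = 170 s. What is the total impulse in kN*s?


It = 4863 * 170 = 826710 kN*s

826710 kN*s


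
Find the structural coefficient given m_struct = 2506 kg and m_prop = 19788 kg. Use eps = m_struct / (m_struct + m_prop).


eps = 2506 / (2506 + 19788) = 0.1124

0.1124


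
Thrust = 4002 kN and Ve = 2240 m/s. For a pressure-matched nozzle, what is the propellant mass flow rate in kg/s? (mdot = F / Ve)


mdot = F / Ve = 4002000 / 2240 = 1786.6 kg/s

1786.6 kg/s


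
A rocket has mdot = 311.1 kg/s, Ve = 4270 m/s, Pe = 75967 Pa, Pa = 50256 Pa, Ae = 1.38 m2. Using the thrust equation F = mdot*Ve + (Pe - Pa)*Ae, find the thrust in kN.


F = 311.1 * 4270 + (75967 - 50256) * 1.38 = 1.3639e+06 N = 1363.9 kN

1363.9 kN


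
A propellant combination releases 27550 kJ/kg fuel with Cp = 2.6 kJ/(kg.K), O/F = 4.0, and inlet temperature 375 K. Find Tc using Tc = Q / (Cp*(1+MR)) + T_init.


Tc = 27550 / (2.6 * (1 + 4.0)) + 375 = 2494 K

2494 K


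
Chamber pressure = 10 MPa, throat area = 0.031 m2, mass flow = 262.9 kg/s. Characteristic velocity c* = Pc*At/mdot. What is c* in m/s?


c* = 10e6 * 0.031 / 262.9 = 1179 m/s

1179 m/s


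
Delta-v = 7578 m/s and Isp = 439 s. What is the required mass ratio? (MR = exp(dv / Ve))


Ve = 439 * 9.81 = 4306.59 m/s
MR = exp(7578 / 4306.59) = 5.81

5.81


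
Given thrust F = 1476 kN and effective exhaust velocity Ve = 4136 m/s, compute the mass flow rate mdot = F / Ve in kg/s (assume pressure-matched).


mdot = F / Ve = 1476000 / 4136 = 356.9 kg/s

356.9 kg/s
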